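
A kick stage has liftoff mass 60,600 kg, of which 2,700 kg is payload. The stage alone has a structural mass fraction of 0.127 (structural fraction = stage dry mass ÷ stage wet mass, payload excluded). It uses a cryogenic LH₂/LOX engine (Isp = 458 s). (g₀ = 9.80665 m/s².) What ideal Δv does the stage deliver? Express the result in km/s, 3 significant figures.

Stage wet mass = m₀ − payload = 60,600 − 2,700 = 57,900 kg.
Stage dry mass = ε × stage wet mass = 0.127 × 57,900 = 7,353.3 kg.
Burnout mass m_f = stage dry + payload = 7,353.3 + 2,700 = 10,053.3 kg.
v_e = Isp · g₀ = 458 × 9.80665 = 4491.4 m/s.
Using Δv = v_e ln(m₀/m_f): Δv = v_e · ln(60,600/10,053.3) = 4491.4 × ln(6.028) = 4491.4 × 1.7964 ≈ 8068 m/s.

Δv ≈ 8.07 km/s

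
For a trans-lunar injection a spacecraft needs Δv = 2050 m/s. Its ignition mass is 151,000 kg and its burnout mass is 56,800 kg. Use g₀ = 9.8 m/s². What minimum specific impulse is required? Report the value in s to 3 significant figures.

ln(m₀/m_f) = ln(151000/56800) = ln(2.658) = 0.9777.
v_e = Δv / ln(m₀/m_f) = 2050 / 0.9777 = 2096.7 m/s.
Isp = v_e / g₀ = 2096.7 / 9.8 = 213.9 s.

Isp ≈ 214 s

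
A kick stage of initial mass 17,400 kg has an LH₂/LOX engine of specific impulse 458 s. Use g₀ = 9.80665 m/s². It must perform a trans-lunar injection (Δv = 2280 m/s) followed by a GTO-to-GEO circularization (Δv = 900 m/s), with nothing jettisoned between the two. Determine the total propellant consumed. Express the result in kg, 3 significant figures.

v_e = Isp · g₀ = 458 × 9.80665 = 4491.4 m/s.
After the first burn: m = 17400 × exp(−2280/4491.4) = 17400 × 0.60192 = 10,473.4 kg.
After the second burn: m = 10,473.4 × exp(−900/4491.4) = 10,473.4 × 0.81842 = 8,571.64 kg.
Total propellant = m₀ − m_final = 17400 − 8,571.64 = 8,828.36 kg.

total propellant consumed ≈ 8830 kg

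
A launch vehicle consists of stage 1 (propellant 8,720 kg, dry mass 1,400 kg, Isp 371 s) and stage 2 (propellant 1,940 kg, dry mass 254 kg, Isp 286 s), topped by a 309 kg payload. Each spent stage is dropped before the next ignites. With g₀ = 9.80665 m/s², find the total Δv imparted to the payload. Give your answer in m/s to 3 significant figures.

Ignition mass of stage 1 = 8,720+1,400 + 1,940+254 + 309 = 12,623 kg.
Stage 1: m₀ = 12,623 kg, m_f = 12,623 − 8,720 = 3,903 kg; Δv = 371×9.80665×ln(3.234) = 3638.3×1.1738 ≈ 4271 m/s.
Stage 2: m₀ = 2,503 kg, m_f = 2,503 − 1,940 = 563 kg; Δv = 286×9.80665×ln(4.446) = 2804.7×1.4920 ≈ 4185 m/s.
Total Δv = 4271 + 4185 = 8456 m/s.

Δv ≈ 8460 m/s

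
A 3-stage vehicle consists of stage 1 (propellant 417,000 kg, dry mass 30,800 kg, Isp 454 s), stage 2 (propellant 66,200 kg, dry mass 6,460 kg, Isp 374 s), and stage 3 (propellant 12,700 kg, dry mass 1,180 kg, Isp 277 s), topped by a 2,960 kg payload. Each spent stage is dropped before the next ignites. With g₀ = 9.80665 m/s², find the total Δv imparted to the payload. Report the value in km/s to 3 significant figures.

Ignition mass of stage 1 = 417,000+30,800 + 66,200+6,460 + 12,700+1,180 + 2,960 = 537,300 kg.
Stage 1: m₀ = 537,300 kg, m_f = 537,300 − 417,000 = 120,300 kg; Δv = 454×9.80665×ln(4.466) = 4452.2×1.4966 ≈ 6663 m/s.
Stage 2: m₀ = 89,500 kg, m_f = 89,500 − 66,200 = 23,300 kg; Δv = 374×9.80665×ln(3.841) = 3667.7×1.3458 ≈ 4936 m/s.
Stage 3: m₀ = 16,840 kg, m_f = 16,840 − 12,700 = 4,140 kg; Δv = 277×9.80665×ln(4.068) = 2716.4×1.4031 ≈ 3811 m/s.
Total Δv = 6663 + 4936 + 3811 = 15410 m/s.

Δv ≈ 15.4 km/s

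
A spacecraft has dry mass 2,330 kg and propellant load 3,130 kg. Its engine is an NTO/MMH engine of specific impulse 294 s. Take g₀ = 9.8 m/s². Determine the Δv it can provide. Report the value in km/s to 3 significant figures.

v_e = Isp · g₀ = 294 × 9.8 = 2881.2 m/s.
m₀ = m_dry + m_prop = 2,330 + 3,130 = 5,460 kg.
Δv = v_e · ln(m₀/m_f) = 2881.2 × ln(2.343) = 2881.2 × 0.8516 ≈ 2453.6 m/s.

Δv ≈ 2.45 km/s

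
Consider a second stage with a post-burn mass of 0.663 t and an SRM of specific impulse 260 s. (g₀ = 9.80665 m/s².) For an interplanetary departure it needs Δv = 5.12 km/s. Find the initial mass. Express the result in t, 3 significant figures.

v_e = Isp · g₀ = 260 × 9.80665 = 2549.7 m/s.
m₀/m_f = exp(Δv / v_e) = exp(5120 / 2549.7) = exp(2.0081) = 7.4488.
m₀ = m_f × 7.4488 = 0.663 × 7.4488 = 4.93855 t.

initial mass ≈ 4.94 t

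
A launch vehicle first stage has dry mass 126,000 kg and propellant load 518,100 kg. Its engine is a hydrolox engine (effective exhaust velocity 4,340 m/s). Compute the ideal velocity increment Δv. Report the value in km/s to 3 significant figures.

Δv ≈ 7.08 km/s

m₀ = m_dry + m_prop = 126,000 + 518,100 = 644,100 kg.
Δv = v_e · ln(m₀/m_f) = 4340.0 × ln(5.112) = 4340.0 × 1.6316 ≈ 7081.0 m/s.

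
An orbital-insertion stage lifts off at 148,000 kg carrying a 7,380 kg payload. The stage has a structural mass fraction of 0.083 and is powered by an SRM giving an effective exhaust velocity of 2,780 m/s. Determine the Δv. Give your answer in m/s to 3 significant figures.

Δv ≈ 5700 m/s

Stage wet mass = m₀ − payload = 148,000 − 7,380 = 140,620 kg.
Stage dry mass = ε × stage wet mass = 0.083 × 140,620 = 11,671.5 kg.
Burnout mass m_f = stage dry + payload = 11,671.5 + 7,380 = 19,051.5 kg.
By the Tsiolkovsky rocket equation, Δv = v_e · ln(148,000/19,051.5) = 2780.0 × ln(7.768) = 2780.0 × 2.0501 ≈ 5699 m/s.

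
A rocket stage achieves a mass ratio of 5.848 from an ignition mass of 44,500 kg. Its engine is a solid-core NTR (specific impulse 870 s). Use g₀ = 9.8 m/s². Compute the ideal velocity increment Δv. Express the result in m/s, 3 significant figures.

Δv ≈ 15100 m/s

v_e = Isp · g₀ = 870 × 9.8 = 8526.0 m/s.
Δv = v_e · ln(5.848) = 8526.0 × 1.7661 ≈ 15057.8 m/s.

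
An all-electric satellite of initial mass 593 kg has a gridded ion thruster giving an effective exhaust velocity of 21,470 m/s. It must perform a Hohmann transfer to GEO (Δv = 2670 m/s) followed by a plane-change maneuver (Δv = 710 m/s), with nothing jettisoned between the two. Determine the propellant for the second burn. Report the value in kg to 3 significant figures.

propellant for the second burn ≈ 17.0 kg

After the first burn: m = 593 × exp(−2670/21470.0) = 593 × 0.88306 = 523.655 kg.
After the second burn: m = 523.655 × exp(−710/21470.0) = 523.655 × 0.96747 = 506.621 kg.
Second-burn propellant = 523.655 − 506.621 = 17.034 kg.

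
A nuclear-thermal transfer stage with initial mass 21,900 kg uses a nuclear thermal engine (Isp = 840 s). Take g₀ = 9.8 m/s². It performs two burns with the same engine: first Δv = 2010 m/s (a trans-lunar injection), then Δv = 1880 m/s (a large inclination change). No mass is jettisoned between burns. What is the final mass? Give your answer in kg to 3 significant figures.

v_e = Isp · g₀ = 840 × 9.8 = 8232.0 m/s.
After the first burn: m = 21900 × exp(−2010/8232.0) = 21900 × 0.78336 = 17,155.6 kg.
After the second burn: m = 17,155.6 × exp(−1880/8232.0) = 17,155.6 × 0.79582 = 13,652.8 kg.

final mass ≈ 13700 kg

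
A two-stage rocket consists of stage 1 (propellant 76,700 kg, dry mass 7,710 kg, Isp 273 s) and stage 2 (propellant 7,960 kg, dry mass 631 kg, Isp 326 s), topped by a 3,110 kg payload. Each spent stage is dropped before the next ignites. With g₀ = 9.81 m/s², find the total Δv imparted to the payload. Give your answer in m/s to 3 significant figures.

Ignition mass of stage 1 = 76,700+7,710 + 7,960+631 + 3,110 = 96,111 kg.
Stage 1: m₀ = 96,111 kg, m_f = 96,111 − 76,700 = 19,411 kg; Δv = 273×9.81×ln(4.951) = 2678.1×1.5997 ≈ 4284 m/s.
Stage 2: m₀ = 11,701 kg, m_f = 11,701 − 7,960 = 3,741 kg; Δv = 326×9.81×ln(3.128) = 3198.1×1.1403 ≈ 3647 m/s.
Total Δv = 4284 + 3647 = 7931 m/s.

Δv ≈ 7930 m/s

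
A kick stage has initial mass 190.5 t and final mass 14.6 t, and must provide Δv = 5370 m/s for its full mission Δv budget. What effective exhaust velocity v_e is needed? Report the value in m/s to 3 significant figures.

v_e ≈ 2090 m/s

ln(m₀/m_f) = ln(190500/14600) = ln(13.05) = 2.5686.
v_e = Δv / ln(m₀/m_f) = 5370 / 2.5686 = 2090.6 m/s.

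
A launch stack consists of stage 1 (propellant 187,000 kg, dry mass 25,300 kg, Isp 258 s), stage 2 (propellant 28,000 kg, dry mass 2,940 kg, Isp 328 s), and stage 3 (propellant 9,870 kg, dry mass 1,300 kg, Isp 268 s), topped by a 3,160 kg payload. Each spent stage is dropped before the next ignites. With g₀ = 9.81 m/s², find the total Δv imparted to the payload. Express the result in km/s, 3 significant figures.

Δv ≈ 9.45 km/s

Ignition mass of stage 1 = 187,000+25,300 + 28,000+2,940 + 9,870+1,300 + 3,160 = 257,570 kg.
Stage 1: m₀ = 257,570 kg, m_f = 257,570 − 187,000 = 70,570 kg; Δv = 258×9.81×ln(3.65) = 2531.0×1.2947 ≈ 3277 m/s.
Stage 2: m₀ = 45,270 kg, m_f = 45,270 − 28,000 = 17,270 kg; Δv = 328×9.81×ln(2.621) = 3217.7×0.9637 ≈ 3101 m/s.
Stage 3: m₀ = 14,330 kg, m_f = 14,330 − 9,870 = 4,460 kg; Δv = 268×9.81×ln(3.213) = 2629.1×1.1672 ≈ 3069 m/s.
Total Δv = 3277 + 3101 + 3069 = 9447 m/s.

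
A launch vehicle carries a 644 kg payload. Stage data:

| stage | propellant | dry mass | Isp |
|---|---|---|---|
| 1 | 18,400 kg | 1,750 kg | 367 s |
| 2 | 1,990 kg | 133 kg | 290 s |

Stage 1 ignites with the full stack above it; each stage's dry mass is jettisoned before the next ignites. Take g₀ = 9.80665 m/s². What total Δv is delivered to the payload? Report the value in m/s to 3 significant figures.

Ignition mass of stage 1 = 18,400+1,750 + 1,990+133 + 644 = 22,917 kg.
Stage 1: m₀ = 22,917 kg, m_f = 22,917 − 18,400 = 4,517 kg; Δv = 367×9.80665×ln(5.074) = 3599.0×1.6240 ≈ 5845 m/s.
Stage 2: m₀ = 2,767 kg, m_f = 2,767 − 1,990 = 777 kg; Δv = 290×9.80665×ln(3.561) = 2843.9×1.2701 ≈ 3612 m/s.
Total Δv = 5845 + 3612 = 9457 m/s.

Δv ≈ 9460 m/s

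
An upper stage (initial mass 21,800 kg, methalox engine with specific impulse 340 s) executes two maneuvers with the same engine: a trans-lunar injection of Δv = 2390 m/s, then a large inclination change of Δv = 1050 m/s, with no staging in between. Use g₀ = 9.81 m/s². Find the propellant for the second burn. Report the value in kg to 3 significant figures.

propellant for the second burn ≈ 2880 kg

v_e = Isp · g₀ = 340 × 9.81 = 3335.4 m/s.
After the first burn: m = 21800 × exp(−2390/3335.4) = 21800 × 0.48843 = 10,647.8 kg.
After the second burn: m = 10,647.8 × exp(−1050/3335.4) = 10,647.8 × 0.72993 = 7,772.15 kg.
Second-burn propellant = 10,647.8 − 7,772.15 = 2,875.65 kg.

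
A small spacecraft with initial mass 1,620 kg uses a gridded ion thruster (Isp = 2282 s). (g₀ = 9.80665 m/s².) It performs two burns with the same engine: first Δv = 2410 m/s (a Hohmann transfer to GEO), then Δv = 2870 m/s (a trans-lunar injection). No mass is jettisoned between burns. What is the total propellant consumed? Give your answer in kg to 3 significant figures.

v_e = Isp · g₀ = 2282 × 9.80665 = 22378.8 m/s.
After the first burn: m = 1620 × exp(−2410/22378.8) = 1620 × 0.89790 = 1,454.6 kg.
After the second burn: m = 1,454.6 × exp(−2870/22378.8) = 1,454.6 × 0.87964 = 1,279.52 kg.
Total propellant = m₀ − m_final = 1620 − 1,279.52 = 340.48 kg.

total propellant consumed ≈ 340 kg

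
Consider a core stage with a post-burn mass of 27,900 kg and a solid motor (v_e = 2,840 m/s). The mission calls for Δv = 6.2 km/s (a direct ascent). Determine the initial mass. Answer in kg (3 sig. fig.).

initial mass ≈ 248000 kg

By the Tsiolkovsky rocket equation, m₀/m_f = exp(Δv / v_e) = exp(6200 / 2840.0) = exp(2.1831) = 8.8738.
m₀ = m_f × 8.8738 = 27,900 × 8.8738 = 247,579 kg.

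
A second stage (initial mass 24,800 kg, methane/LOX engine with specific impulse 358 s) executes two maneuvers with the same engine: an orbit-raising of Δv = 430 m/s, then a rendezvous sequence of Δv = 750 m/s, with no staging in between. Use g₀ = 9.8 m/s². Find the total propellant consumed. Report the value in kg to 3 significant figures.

total propellant consumed ≈ 7080 kg

v_e = Isp · g₀ = 358 × 9.8 = 3508.4 m/s.
After the first burn: m = 24800 × exp(−430/3508.4) = 24800 × 0.88465 = 21,939.3 kg.
After the second burn: m = 21,939.3 × exp(−750/3508.4) = 21,939.3 × 0.80753 = 17,716.6 kg.
Total propellant = m₀ − m_final = 24800 − 17,716.6 = 7,083.4 kg.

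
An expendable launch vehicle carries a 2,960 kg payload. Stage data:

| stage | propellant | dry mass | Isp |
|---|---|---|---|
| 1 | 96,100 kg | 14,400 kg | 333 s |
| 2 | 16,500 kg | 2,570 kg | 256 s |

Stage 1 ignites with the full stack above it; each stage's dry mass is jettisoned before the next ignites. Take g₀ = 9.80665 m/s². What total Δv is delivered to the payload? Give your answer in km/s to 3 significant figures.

Δv ≈ 7.69 km/s

Ignition mass of stage 1 = 96,100+14,400 + 16,500+2,570 + 2,960 = 132,530 kg.
Stage 1: m₀ = 132,530 kg, m_f = 132,530 − 96,100 = 36,430 kg; Δv = 333×9.80665×ln(3.638) = 3265.6×1.2914 ≈ 4217 m/s.
Stage 2: m₀ = 22,030 kg, m_f = 22,030 − 16,500 = 5,530 kg; Δv = 256×9.80665×ln(3.984) = 2510.5×1.3822 ≈ 3470 m/s.
Total Δv = 4217 + 3470 = 7687 m/s.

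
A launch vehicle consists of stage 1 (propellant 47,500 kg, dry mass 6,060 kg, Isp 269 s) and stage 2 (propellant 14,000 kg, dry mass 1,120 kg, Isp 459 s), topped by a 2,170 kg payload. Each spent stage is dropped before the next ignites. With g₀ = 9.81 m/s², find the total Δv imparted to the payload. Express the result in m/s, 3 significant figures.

Ignition mass of stage 1 = 47,500+6,060 + 14,000+1,120 + 2,170 = 70,850 kg.
Stage 1: m₀ = 70,850 kg, m_f = 70,850 − 47,500 = 23,350 kg; Δv = 269×9.81×ln(3.034) = 2638.9×1.1100 ≈ 2929 m/s.
Stage 2: m₀ = 17,290 kg, m_f = 17,290 − 14,000 = 3,290 kg; Δv = 459×9.81×ln(5.255) = 4502.8×1.6592 ≈ 7471 m/s.
Total Δv = 2929 + 7471 = 10400 m/s.

Δv ≈ 10400 m/s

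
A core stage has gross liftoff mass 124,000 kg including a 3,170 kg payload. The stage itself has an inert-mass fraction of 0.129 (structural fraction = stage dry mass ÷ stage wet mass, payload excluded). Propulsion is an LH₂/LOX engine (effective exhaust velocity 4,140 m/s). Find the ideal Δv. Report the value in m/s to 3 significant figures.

Δv ≈ 7820 m/s

Stage wet mass = m₀ − payload = 124,000 − 3,170 = 120,830 kg.
Stage dry mass = ε × stage wet mass = 0.129 × 120,830 = 15,587.1 kg.
Burnout mass m_f = stage dry + payload = 15,587.1 + 3,170 = 18,757.1 kg.
By the Tsiolkovsky rocket equation, Δv = v_e · ln(124,000/18,757.1) = 4140.0 × ln(6.611) = 4140.0 × 1.8887 ≈ 7819 m/s.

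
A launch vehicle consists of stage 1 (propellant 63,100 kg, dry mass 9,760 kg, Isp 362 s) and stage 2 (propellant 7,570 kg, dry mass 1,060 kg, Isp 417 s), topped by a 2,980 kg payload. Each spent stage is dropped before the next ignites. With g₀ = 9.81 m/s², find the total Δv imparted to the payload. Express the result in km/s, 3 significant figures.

Δv ≈ 9.20 km/s

Ignition mass of stage 1 = 63,100+9,760 + 7,570+1,060 + 2,980 = 84,470 kg.
Stage 1: m₀ = 84,470 kg, m_f = 84,470 − 63,100 = 21,370 kg; Δv = 362×9.81×ln(3.953) = 3551.2×1.3744 ≈ 4881 m/s.
Stage 2: m₀ = 11,610 kg, m_f = 11,610 − 7,570 = 4,040 kg; Δv = 417×9.81×ln(2.874) = 4090.8×1.0556 ≈ 4318 m/s.
Total Δv = 4881 + 4318 = 9199 m/s.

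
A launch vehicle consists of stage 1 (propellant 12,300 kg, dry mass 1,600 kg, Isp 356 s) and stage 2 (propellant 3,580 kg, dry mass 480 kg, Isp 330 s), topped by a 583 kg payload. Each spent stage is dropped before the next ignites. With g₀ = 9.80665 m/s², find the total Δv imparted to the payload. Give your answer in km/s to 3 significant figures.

Δv ≈ 8.57 km/s

Ignition mass of stage 1 = 12,300+1,600 + 3,580+480 + 583 = 18,543 kg.
Stage 1: m₀ = 18,543 kg, m_f = 18,543 − 12,300 = 6,243 kg; Δv = 356×9.80665×ln(2.97) = 3491.2×1.0886 ≈ 3801 m/s.
Stage 2: m₀ = 4,643 kg, m_f = 4,643 − 3,580 = 1,063 kg; Δv = 330×9.80665×ln(4.368) = 3236.2×1.4743 ≈ 4771 m/s.
Total Δv = 3801 + 4771 = 8572 m/s.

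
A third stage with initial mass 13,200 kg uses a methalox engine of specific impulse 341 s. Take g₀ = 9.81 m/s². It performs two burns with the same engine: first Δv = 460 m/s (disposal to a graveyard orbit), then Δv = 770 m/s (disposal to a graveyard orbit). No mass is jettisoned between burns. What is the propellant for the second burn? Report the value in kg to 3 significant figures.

v_e = Isp · g₀ = 341 × 9.81 = 3345.2 m/s.
After the first burn: m = 13200 × exp(−460/3345.2) = 13200 × 0.87153 = 11,504.2 kg.
After the second burn: m = 11,504.2 × exp(−770/3345.2) = 11,504.2 × 0.79439 = 9,138.82 kg.
Second-burn propellant = 11,504.2 − 9,138.82 = 2,365.38 kg.

propellant for the second burn ≈ 2370 kg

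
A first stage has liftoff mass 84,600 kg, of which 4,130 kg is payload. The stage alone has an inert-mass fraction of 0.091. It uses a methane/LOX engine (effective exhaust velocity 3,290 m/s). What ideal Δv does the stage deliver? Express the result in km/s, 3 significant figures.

Δv ≈ 6.58 km/s

Stage wet mass = m₀ − payload = 84,600 − 4,130 = 80,470 kg.
Stage dry mass = ε × stage wet mass = 0.091 × 80,470 = 7,322.77 kg.
Burnout mass m_f = stage dry + payload = 7,322.77 + 4,130 = 11,452.77 kg.
Δv = v_e · ln(84,600/11,452.77) = 3290.0 × ln(7.387) = 3290.0 × 1.9997 ≈ 6579 m/s.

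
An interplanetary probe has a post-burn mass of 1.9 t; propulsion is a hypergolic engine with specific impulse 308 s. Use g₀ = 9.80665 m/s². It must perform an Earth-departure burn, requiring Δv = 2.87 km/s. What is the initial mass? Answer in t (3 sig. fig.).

v_e = Isp · g₀ = 308 × 9.80665 = 3020.4 m/s.
m₀/m_f = exp(Δv / v_e) = exp(2870 / 3020.4) = exp(0.9502) = 2.5862.
m₀ = m_f × 2.5862 = 1.9 × 2.5862 = 4.91378 t.

initial mass ≈ 4.91 t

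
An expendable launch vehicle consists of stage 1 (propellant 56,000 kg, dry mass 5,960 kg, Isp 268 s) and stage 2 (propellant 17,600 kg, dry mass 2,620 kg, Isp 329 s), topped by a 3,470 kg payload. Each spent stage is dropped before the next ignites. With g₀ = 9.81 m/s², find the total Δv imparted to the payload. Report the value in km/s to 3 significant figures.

Δv ≈ 7.17 km/s

Ignition mass of stage 1 = 56,000+5,960 + 17,600+2,620 + 3,470 = 85,650 kg.
Stage 1: m₀ = 85,650 kg, m_f = 85,650 − 56,000 = 29,650 kg; Δv = 268×9.81×ln(2.889) = 2629.1×1.0608 ≈ 2789 m/s.
Stage 2: m₀ = 23,690 kg, m_f = 23,690 − 17,600 = 6,090 kg; Δv = 329×9.81×ln(3.89) = 3227.5×1.3584 ≈ 4384 m/s.
Total Δv = 2789 + 4384 = 7173 m/s.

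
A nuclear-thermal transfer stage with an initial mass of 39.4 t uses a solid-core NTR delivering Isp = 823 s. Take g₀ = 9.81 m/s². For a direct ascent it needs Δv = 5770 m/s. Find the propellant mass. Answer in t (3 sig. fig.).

propellant mass ≈ 20.1 t

v_e = Isp · g₀ = 823 × 9.81 = 8073.6 m/s.
Using Δv = v_e ln(m₀/m_f): m₀/m_f = exp(Δv / v_e) = exp(5770 / 8073.6) = exp(0.7147) = 2.0435.
m_f = 39.4 / 2.0435 = 19.2806 t, so propellant = m₀ − m_f = 39.4 − 19.2806 = 20.1194 t.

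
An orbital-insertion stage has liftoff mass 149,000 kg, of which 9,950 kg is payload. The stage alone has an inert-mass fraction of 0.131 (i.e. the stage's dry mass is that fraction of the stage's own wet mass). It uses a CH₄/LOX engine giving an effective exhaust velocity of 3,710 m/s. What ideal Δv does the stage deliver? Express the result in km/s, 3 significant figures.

Δv ≈ 6.18 km/s

Stage wet mass = m₀ − payload = 149,000 − 9,950 = 139,050 kg.
Stage dry mass = ε × stage wet mass = 0.131 × 139,050 = 18,215.6 kg.
Burnout mass m_f = stage dry + payload = 18,215.6 + 9,950 = 28,165.6 kg.
Δv = v_e · ln(149,000/28,165.6) = 3710.0 × ln(5.29) = 3710.0 × 1.6658 ≈ 6180 m/s.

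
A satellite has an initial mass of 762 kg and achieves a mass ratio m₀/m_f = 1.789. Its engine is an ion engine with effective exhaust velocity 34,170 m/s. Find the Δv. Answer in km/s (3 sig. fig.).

Using Δv = v_e ln(m₀/m_f): Δv = v_e · ln(1.789) = 34170.0 × 0.5817 ≈ 19875.2 m/s.

Δv ≈ 19.9 km/s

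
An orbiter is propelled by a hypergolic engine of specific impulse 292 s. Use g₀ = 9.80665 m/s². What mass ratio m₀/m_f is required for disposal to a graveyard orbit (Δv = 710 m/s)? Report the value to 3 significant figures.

mass ratio ≈ 1.28

v_e = Isp · g₀ = 292 × 9.80665 = 2863.5 m/s.
From the ideal rocket equation, m₀/m_f = exp(Δv / v_e) = exp(710 / 2863.5) = exp(0.2479) = 1.2814.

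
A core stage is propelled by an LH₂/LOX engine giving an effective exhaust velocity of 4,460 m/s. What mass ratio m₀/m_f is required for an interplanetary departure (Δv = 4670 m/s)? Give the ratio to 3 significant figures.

Rocket equation: m₀/m_f = exp(Δv / v_e) = exp(4670 / 4460.0) = exp(1.0471) = 2.8493.

mass ratio ≈ 2.85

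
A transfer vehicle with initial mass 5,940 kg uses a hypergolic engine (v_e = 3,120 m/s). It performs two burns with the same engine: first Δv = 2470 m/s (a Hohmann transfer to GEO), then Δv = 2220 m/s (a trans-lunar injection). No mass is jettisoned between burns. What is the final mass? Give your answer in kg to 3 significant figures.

After the first burn: m = 5940 × exp(−2470/3120.0) = 5940 × 0.45309 = 2,691.35 kg.
After the second burn: m = 2,691.35 × exp(−2220/3120.0) = 2,691.35 × 0.49089 = 1,321.16 kg.

final mass ≈ 1320 kg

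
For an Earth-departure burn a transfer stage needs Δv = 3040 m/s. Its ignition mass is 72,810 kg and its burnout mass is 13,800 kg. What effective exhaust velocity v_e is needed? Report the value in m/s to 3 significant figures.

v_e ≈ 1830 m/s

ln(m₀/m_f) = ln(72810/13800) = ln(5.276) = 1.6632.
v_e = Δv / ln(m₀/m_f) = 3040 / 1.6632 = 1827.8 m/s.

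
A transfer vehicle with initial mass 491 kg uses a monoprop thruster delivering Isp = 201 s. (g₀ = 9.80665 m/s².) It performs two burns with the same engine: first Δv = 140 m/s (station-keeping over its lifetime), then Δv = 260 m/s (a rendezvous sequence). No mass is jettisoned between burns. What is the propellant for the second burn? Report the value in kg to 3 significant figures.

v_e = Isp · g₀ = 201 × 9.80665 = 1971.1 m/s.
After the first burn: m = 491 × exp(−140/1971.1) = 491 × 0.93144 = 457.337 kg.
After the second burn: m = 457.337 × exp(−260/1971.1) = 457.337 × 0.87643 = 400.824 kg.
Second-burn propellant = 457.337 − 400.824 = 56.513 kg.

propellant for the second burn ≈ 56.5 kg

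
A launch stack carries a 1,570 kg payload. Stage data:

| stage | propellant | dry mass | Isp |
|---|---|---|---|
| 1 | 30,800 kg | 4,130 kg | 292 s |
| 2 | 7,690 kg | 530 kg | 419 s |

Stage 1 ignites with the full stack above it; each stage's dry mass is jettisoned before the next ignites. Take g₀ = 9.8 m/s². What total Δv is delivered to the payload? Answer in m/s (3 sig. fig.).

Δv ≈ 9660 m/s

Ignition mass of stage 1 = 30,800+4,130 + 7,690+530 + 1,570 = 44,720 kg.
Stage 1: m₀ = 44,720 kg, m_f = 44,720 − 30,800 = 13,920 kg; Δv = 292×9.8×ln(3.213) = 2861.6×1.1671 ≈ 3340 m/s.
Stage 2: m₀ = 9,790 kg, m_f = 9,790 − 7,690 = 2,100 kg; Δv = 419×9.8×ln(4.662) = 4106.2×1.5394 ≈ 6321 m/s.
Total Δv = 3340 + 6321 = 9661 m/s.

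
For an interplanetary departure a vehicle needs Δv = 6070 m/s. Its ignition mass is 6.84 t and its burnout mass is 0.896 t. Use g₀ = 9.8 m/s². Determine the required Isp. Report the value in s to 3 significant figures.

ln(m₀/m_f) = ln(6840/896) = ln(7.634) = 2.0326.
By the Tsiolkovsky rocket equation, v_e = Δv / ln(m₀/m_f) = 6070 / 2.0326 = 2986.3 m/s.
Isp = v_e / g₀ = 2986.3 / 9.8 = 304.7 s.

Isp ≈ 305 s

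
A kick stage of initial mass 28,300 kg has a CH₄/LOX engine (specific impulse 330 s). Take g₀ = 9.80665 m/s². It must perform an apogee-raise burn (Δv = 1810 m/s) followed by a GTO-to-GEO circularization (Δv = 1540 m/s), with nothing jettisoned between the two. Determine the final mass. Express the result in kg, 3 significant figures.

final mass ≈ 10100 kg

v_e = Isp · g₀ = 330 × 9.80665 = 3236.2 m/s.
After the first burn: m = 28300 × exp(−1810/3236.2) = 28300 × 0.57161 = 16,176.6 kg.
After the second burn: m = 16,176.6 × exp(−1540/3236.2) = 16,176.6 × 0.62135 = 10,051.3 kg.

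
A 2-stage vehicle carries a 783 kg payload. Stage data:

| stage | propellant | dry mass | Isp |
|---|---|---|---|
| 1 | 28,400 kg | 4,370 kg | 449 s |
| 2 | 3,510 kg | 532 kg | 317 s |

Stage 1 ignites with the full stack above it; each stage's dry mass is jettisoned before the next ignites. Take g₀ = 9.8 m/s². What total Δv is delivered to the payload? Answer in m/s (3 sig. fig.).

Δv ≈ 10200 m/s

Ignition mass of stage 1 = 28,400+4,370 + 3,510+532 + 783 = 37,595 kg.
Stage 1: m₀ = 37,595 kg, m_f = 37,595 − 28,400 = 9,195 kg; Δv = 449×9.8×ln(4.089) = 4400.2×1.4082 ≈ 6196 m/s.
Stage 2: m₀ = 4,825 kg, m_f = 4,825 − 3,510 = 1,315 kg; Δv = 317×9.8×ln(3.669) = 3106.6×1.3000 ≈ 4038 m/s.
Total Δv = 6196 + 4038 = 10234 m/s.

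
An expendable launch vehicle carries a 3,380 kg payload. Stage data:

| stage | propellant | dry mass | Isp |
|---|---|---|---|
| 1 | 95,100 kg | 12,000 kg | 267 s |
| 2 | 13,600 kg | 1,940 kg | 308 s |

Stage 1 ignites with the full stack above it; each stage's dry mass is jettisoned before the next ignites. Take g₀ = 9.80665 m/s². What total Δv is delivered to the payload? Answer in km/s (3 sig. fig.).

Δv ≈ 7.51 km/s

Ignition mass of stage 1 = 95,100+12,000 + 13,600+1,940 + 3,380 = 126,020 kg.
Stage 1: m₀ = 126,020 kg, m_f = 126,020 − 95,100 = 30,920 kg; Δv = 267×9.80665×ln(4.076) = 2618.4×1.4050 ≈ 3679 m/s.
Stage 2: m₀ = 18,920 kg, m_f = 18,920 − 13,600 = 5,320 kg; Δv = 308×9.80665×ln(3.556) = 3020.4×1.2687 ≈ 3832 m/s.
Total Δv = 3679 + 3832 = 7511 m/s.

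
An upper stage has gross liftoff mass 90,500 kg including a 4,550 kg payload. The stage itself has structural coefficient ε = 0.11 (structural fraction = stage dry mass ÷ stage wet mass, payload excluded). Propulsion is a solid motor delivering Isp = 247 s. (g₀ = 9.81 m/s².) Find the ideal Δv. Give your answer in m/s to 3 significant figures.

Δv ≈ 4520 m/s

Stage wet mass = m₀ − payload = 90,500 − 4,550 = 85,950 kg.
Stage dry mass = ε × stage wet mass = 0.11 × 85,950 = 9,454.5 kg.
Burnout mass m_f = stage dry + payload = 9,454.5 + 4,550 = 14,004.5 kg.
v_e = Isp · g₀ = 247 × 9.81 = 2423.1 m/s.
Using Δv = v_e ln(m₀/m_f): Δv = v_e · ln(90,500/14,004.5) = 2423.1 × ln(6.462) = 2423.1 × 1.8660 ≈ 4521 m/s.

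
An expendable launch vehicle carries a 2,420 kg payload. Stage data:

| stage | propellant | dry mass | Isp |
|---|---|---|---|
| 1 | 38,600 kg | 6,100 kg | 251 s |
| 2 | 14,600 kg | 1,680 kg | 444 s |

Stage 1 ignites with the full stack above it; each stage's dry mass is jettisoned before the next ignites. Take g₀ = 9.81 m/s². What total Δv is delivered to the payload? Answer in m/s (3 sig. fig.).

Δv ≈ 8920 m/s

Ignition mass of stage 1 = 38,600+6,100 + 14,600+1,680 + 2,420 = 63,400 kg.
Stage 1: m₀ = 63,400 kg, m_f = 63,400 − 38,600 = 24,800 kg; Δv = 251×9.81×ln(2.556) = 2462.3×0.9386 ≈ 2311 m/s.
Stage 2: m₀ = 18,700 kg, m_f = 18,700 − 14,600 = 4,100 kg; Δv = 444×9.81×ln(4.561) = 4355.6×1.5175 ≈ 6610 m/s.
Total Δv = 2311 + 6610 = 8921 m/s.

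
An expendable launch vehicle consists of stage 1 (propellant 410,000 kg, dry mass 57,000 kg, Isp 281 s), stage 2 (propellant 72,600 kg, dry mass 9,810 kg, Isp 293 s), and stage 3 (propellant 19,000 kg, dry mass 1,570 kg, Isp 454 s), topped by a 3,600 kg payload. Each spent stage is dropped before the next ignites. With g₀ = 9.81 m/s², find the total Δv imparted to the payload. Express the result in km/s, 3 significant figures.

Δv ≈ 13.6 km/s

Ignition mass of stage 1 = 410,000+57,000 + 72,600+9,810 + 19,000+1,570 + 3,600 = 573,580 kg.
Stage 1: m₀ = 573,580 kg, m_f = 573,580 − 410,000 = 163,580 kg; Δv = 281×9.81×ln(3.506) = 2756.6×1.2546 ≈ 3458 m/s.
Stage 2: m₀ = 106,580 kg, m_f = 106,580 − 72,600 = 33,980 kg; Δv = 293×9.81×ln(3.137) = 2874.3×1.1431 ≈ 3286 m/s.
Stage 3: m₀ = 24,170 kg, m_f = 24,170 − 19,000 = 5,170 kg; Δv = 454×9.81×ln(4.675) = 4453.7×1.5422 ≈ 6869 m/s.
Total Δv = 3458 + 3286 + 6869 = 13613 m/s.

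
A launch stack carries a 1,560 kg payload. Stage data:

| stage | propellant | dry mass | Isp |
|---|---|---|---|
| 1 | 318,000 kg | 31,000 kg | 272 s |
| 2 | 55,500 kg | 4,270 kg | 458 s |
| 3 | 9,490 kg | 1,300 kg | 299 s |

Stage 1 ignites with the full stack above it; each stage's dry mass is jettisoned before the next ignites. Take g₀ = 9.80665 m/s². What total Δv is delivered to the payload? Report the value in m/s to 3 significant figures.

Δv ≈ 14600 m/s

Ignition mass of stage 1 = 318,000+31,000 + 55,500+4,270 + 9,490+1,300 + 1,560 = 421,120 kg.
Stage 1: m₀ = 421,120 kg, m_f = 421,120 − 318,000 = 103,120 kg; Δv = 272×9.80665×ln(4.084) = 2667.4×1.4070 ≈ 3753 m/s.
Stage 2: m₀ = 72,120 kg, m_f = 72,120 − 55,500 = 16,620 kg; Δv = 458×9.80665×ln(4.339) = 4491.4×1.4677 ≈ 6592 m/s.
Stage 3: m₀ = 12,350 kg, m_f = 12,350 − 9,490 = 2,860 kg; Δv = 299×9.80665×ln(4.318) = 2932.2×1.4628 ≈ 4289 m/s.
Total Δv = 3753 + 6592 + 4289 = 14634 m/s.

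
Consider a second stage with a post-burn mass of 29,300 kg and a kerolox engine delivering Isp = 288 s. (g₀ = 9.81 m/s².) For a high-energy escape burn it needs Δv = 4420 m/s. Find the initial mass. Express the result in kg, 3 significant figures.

v_e = Isp · g₀ = 288 × 9.81 = 2825.3 m/s.
Rocket equation: m₀/m_f = exp(Δv / v_e) = exp(4420 / 2825.3) = exp(1.5644) = 4.7800.
m₀ = m_f × 4.7800 = 29,300 × 4.7800 = 140,054 kg.

initial mass ≈ 140000 kg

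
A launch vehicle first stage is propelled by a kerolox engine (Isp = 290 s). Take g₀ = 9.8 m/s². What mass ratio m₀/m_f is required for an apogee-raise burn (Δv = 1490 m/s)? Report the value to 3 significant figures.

mass ratio ≈ 1.69

v_e = Isp · g₀ = 290 × 9.8 = 2842.0 m/s.
By the Tsiolkovsky rocket equation, m₀/m_f = exp(Δv / v_e) = exp(1490 / 2842.0) = exp(0.5243) = 1.6892.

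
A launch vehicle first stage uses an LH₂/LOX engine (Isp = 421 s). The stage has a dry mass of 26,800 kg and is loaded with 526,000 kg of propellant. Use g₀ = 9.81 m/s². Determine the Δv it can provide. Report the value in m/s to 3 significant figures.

Δv ≈ 12500 m/s

v_e = Isp · g₀ = 421 × 9.81 = 4130.0 m/s.
m₀ = m_dry + m_prop = 26,800 + 526,000 = 552,800 kg.
Using Δv = v_e ln(m₀/m_f): Δv = v_e · ln(m₀/m_f) = 4130.0 × ln(20.63) = 4130.0 × 3.0266 ≈ 12499.9 m/s.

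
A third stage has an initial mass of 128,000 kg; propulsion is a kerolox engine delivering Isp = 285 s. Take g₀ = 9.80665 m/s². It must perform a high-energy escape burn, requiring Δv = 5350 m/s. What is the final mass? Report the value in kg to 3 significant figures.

v_e = Isp · g₀ = 285 × 9.80665 = 2794.9 m/s.
By the Tsiolkovsky rocket equation, m₀/m_f = exp(Δv / v_e) = exp(5350 / 2794.9) = exp(1.9142) = 6.7815.
m_f = m₀ / 6.7815 = 128,000 / 6.7815 = 18,874.9 kg.

final mass ≈ 18900 kg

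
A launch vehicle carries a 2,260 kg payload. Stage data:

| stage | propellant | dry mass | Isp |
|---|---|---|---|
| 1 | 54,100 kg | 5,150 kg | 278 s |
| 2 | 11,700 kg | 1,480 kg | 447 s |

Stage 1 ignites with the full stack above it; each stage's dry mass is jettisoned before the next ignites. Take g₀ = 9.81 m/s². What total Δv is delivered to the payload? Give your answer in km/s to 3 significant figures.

Δv ≈ 9.73 km/s

Ignition mass of stage 1 = 54,100+5,150 + 11,700+1,480 + 2,260 = 74,690 kg.
Stage 1: m₀ = 74,690 kg, m_f = 74,690 − 54,100 = 20,590 kg; Δv = 278×9.81×ln(3.627) = 2727.2×1.2885 ≈ 3514 m/s.
Stage 2: m₀ = 15,440 kg, m_f = 15,440 − 11,700 = 3,740 kg; Δv = 447×9.81×ln(4.128) = 4385.1×1.4179 ≈ 6217 m/s.
Total Δv = 3514 + 6217 = 9731 m/s.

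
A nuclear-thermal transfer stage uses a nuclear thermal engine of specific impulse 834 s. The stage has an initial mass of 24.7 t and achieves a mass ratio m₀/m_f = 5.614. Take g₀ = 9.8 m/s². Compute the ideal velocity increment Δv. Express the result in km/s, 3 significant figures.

v_e = Isp · g₀ = 834 × 9.8 = 8173.2 m/s.
Using Δv = v_e ln(m₀/m_f): Δv = v_e · ln(5.614) = 8173.2 × 1.7253 ≈ 14100.9 m/s.

Δv ≈ 14.1 km/s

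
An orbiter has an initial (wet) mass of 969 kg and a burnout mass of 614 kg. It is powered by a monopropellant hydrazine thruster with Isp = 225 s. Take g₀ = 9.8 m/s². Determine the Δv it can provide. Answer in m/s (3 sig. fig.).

Δv ≈ 1010 m/s

v_e = Isp · g₀ = 225 × 9.8 = 2205.0 m/s.
Δv = v_e · ln(m₀/m_f) = 2205.0 × ln(1.578) = 2205.0 × 0.4563 ≈ 1006.1 m/s.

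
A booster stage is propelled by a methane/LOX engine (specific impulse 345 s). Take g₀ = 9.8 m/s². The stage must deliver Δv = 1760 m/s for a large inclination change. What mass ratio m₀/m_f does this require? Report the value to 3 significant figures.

mass ratio ≈ 1.68

v_e = Isp · g₀ = 345 × 9.8 = 3381.0 m/s.
m₀/m_f = exp(Δv / v_e) = exp(1760 / 3381.0) = exp(0.5206) = 1.6830.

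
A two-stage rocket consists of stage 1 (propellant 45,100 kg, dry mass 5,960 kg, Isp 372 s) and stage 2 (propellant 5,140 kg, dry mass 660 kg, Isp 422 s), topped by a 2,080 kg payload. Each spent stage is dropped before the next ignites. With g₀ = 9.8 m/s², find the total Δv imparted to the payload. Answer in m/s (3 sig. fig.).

Ignition mass of stage 1 = 45,100+5,960 + 5,140+660 + 2,080 = 58,940 kg.
Stage 1: m₀ = 58,940 kg, m_f = 58,940 − 45,100 = 13,840 kg; Δv = 372×9.8×ln(4.259) = 3645.6×1.4490 ≈ 5282 m/s.
Stage 2: m₀ = 7,880 kg, m_f = 7,880 − 5,140 = 2,740 kg; Δv = 422×9.8×ln(2.876) = 4135.6×1.0564 ≈ 4369 m/s.
Total Δv = 5282 + 4369 = 9651 m/s.

Δv ≈ 9650 m/s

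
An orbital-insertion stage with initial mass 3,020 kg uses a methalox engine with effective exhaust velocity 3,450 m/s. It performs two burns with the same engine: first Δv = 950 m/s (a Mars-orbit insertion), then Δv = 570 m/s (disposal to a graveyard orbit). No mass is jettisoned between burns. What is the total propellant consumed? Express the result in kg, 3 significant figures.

After the first burn: m = 3020 × exp(−950/3450.0) = 3020 × 0.75930 = 2,293.09 kg.
After the second burn: m = 2,293.09 × exp(−570/3450.0) = 2,293.09 × 0.84771 = 1,943.88 kg.
Total propellant = m₀ − m_final = 3020 − 1,943.88 = 1,076.12 kg.

total propellant consumed ≈ 1080 kg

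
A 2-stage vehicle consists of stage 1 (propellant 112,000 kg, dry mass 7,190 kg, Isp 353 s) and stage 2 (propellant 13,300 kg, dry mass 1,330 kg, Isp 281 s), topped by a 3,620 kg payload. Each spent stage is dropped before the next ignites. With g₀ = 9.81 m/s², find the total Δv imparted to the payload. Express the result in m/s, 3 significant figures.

Δv ≈ 9440 m/s

Ignition mass of stage 1 = 112,000+7,190 + 13,300+1,330 + 3,620 = 137,440 kg.
Stage 1: m₀ = 137,440 kg, m_f = 137,440 − 112,000 = 25,440 kg; Δv = 353×9.81×ln(5.403) = 3462.9×1.6869 ≈ 5841 m/s.
Stage 2: m₀ = 18,250 kg, m_f = 18,250 − 13,300 = 4,950 kg; Δv = 281×9.81×ln(3.687) = 2756.6×1.3048 ≈ 3597 m/s.
Total Δv = 5841 + 3597 = 9438 m/s.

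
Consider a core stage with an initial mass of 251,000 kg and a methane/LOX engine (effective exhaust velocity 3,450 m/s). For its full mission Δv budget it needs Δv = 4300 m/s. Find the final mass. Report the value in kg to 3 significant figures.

From the ideal rocket equation, m₀/m_f = exp(Δv / v_e) = exp(4300 / 3450.0) = exp(1.2464) = 3.4777.
m_f = m₀ / 3.4777 = 251,000 / 3.4777 = 72,174.1 kg.

final mass ≈ 72200 kg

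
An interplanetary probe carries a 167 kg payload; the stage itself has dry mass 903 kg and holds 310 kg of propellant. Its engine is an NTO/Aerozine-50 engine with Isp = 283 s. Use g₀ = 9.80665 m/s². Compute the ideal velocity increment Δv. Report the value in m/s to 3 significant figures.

v_e = Isp · g₀ = 283 × 9.80665 = 2775.3 m/s.
m₀ = payload + dry + propellant = 167 + 903 + 310 = 1,380 kg.
m_f = payload + dry = 167 + 903 = 1,070 kg.
By the Tsiolkovsky rocket equation, Δv = v_e · ln(m₀/m_f) = 2775.3 × ln(1.29) = 2775.3 × 0.2544 ≈ 706.1 m/s.

Δv ≈ 706 m/s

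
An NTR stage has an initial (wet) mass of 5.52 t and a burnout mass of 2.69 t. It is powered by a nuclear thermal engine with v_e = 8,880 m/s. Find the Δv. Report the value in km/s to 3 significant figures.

Δv ≈ 6.38 km/s

Using Δv = v_e ln(m₀/m_f): Δv = v_e · ln(m₀/m_f) = 8880.0 × ln(2.052) = 8880.0 × 0.7188 ≈ 6383.3 m/s.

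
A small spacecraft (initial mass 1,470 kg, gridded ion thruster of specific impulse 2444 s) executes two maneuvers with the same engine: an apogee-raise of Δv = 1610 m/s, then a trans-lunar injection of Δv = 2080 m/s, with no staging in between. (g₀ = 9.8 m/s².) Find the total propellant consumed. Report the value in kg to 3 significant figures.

v_e = Isp · g₀ = 2444 × 9.8 = 23951.2 m/s.
After the first burn: m = 1470 × exp(−1610/23951.2) = 1470 × 0.93499 = 1,374.44 kg.
After the second burn: m = 1,374.44 × exp(−2080/23951.2) = 1,374.44 × 0.91682 = 1,260.11 kg.
Total propellant = m₀ − m_final = 1470 − 1,260.11 = 209.89 kg.

total propellant consumed ≈ 210 kg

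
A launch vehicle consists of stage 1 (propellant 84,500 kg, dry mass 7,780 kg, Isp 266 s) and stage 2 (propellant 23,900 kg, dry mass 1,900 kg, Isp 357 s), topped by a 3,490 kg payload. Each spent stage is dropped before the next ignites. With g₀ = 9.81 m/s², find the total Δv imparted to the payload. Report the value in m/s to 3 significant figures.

Δv ≈ 9030 m/s

Ignition mass of stage 1 = 84,500+7,780 + 23,900+1,900 + 3,490 = 121,570 kg.
Stage 1: m₀ = 121,570 kg, m_f = 121,570 − 84,500 = 37,070 kg; Δv = 266×9.81×ln(3.279) = 2609.5×1.1877 ≈ 3099 m/s.
Stage 2: m₀ = 29,290 kg, m_f = 29,290 − 23,900 = 5,390 kg; Δv = 357×9.81×ln(5.434) = 3502.2×1.6927 ≈ 5928 m/s.
Total Δv = 3099 + 5928 = 9027 m/s.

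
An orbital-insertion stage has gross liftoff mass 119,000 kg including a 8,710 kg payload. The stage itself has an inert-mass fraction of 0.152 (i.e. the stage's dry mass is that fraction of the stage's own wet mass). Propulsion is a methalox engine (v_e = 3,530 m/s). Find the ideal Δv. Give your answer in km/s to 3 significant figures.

Stage wet mass = m₀ − payload = 119,000 − 8,710 = 110,290 kg.
Stage dry mass = ε × stage wet mass = 0.152 × 110,290 = 16,764.1 kg.
Burnout mass m_f = stage dry + payload = 16,764.1 + 8,710 = 25,474.1 kg.
Δv = v_e · ln(119,000/25,474.1) = 3530.0 × ln(4.671) = 3530.0 × 1.5415 ≈ 5441 m/s.

Δv ≈ 5.44 km/s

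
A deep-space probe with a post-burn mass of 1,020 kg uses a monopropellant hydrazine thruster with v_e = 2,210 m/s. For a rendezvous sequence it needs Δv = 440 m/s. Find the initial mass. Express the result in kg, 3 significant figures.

Rocket equation: m₀/m_f = exp(Δv / v_e) = exp(440 / 2210.0) = exp(0.1991) = 1.2203.
m₀ = m_f × 1.2203 = 1,020 × 1.2203 = 1,244.71 kg.

initial mass ≈ 1240 kg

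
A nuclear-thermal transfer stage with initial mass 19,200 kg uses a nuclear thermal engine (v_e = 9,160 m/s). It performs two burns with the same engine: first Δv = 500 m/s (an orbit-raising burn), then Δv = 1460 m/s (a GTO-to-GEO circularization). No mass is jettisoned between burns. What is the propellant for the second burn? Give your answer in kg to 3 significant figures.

propellant for the second burn ≈ 2680 kg

After the first burn: m = 19200 × exp(−500/9160.0) = 19200 × 0.94688 = 18,180.1 kg.
After the second burn: m = 18,180.1 × exp(−1460/9160.0) = 18,180.1 × 0.85266 = 15,501.4 kg.
Second-burn propellant = 18,180.1 − 15,501.4 = 2,678.7 kg.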